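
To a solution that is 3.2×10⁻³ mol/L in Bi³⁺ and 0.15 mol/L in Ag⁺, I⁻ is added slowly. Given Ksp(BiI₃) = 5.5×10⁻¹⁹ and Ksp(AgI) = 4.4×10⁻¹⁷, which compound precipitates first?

Precipitation of each salt begins when its ion product equals Ksp.
For BiI₃: [I⁻] = (Ksp/[Bi³⁺])^(1/3) = 5.6×10⁻⁶ mol/L
For AgI: [I⁻] = (Ksp/[Ag⁺]) = 2.9×10⁻¹⁶ mol/L
The smaller threshold [I⁻] is reached first, so AgI precipitates first.

AgI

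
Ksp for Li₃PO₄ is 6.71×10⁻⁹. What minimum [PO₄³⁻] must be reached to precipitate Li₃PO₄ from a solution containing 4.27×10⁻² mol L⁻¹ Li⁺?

8.62×10⁻⁵ M

The threshold for precipitation is Q = Ksp.
Li₃PO₄(s) ⇌ 3 Li⁺(aq) + PO₄³⁻(aq)
Ksp = [Li⁺]^3[PO₄³⁻] = [PO₄³⁻](4.27×10⁻²)^3
[PO₄³⁻] = 6.71×10⁻⁹ / (4.27×10⁻²)^3 = 8.62×10⁻⁵
[PO₄³⁻] = 8.62×10⁻⁵ mol L⁻¹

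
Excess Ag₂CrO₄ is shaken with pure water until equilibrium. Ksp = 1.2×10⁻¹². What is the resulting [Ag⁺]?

Ag₂CrO₄(s) ⇌ 2 Ag⁺(aq) + CrO₄²⁻(aq)
Let s be the molar solubility. Then [Ag⁺] = 2s and [CrO₄²⁻] = s.
Ksp = [Ag⁺]^2[CrO₄²⁻] = (2s)^2 · s = 4s^3 = 1.2×10⁻¹²
s = 6.7×10⁻⁵ mol L⁻¹
[Ag⁺] = 2s = 1.3×10⁻⁴ mol L⁻¹

1.3×10⁻⁴ M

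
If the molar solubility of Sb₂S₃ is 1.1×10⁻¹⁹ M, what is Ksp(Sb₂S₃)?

Sb₂S₃(s) ⇌ 2 Sb³⁺(aq) + 3 S²⁻(aq)
Let s be the molar solubility. Then [Sb³⁺] = 2s and [S²⁻] = 3s.
Ksp = [Sb³⁺]^2[S²⁻]^3 = (2s)^2 · (3s)^3 = 108s^5
Ksp = 108 × (1.1×10⁻¹⁹)^5 = 1.7×10⁻⁹³

Ksp = 1.7×10⁻⁹³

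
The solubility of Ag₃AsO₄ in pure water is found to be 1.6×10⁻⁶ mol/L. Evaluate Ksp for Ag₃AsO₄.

Ag₃AsO₄(s) ⇌ 3 Ag⁺(aq) + AsO₄³⁻(aq)
If s mol/L of Ag₃AsO₄ dissolves, [Ag⁺] = 3s and [AsO₄³⁻] = s.
Ksp = [Ag⁺]^3[AsO₄³⁻] = (3s)^3 · s = 27s^4
Ksp = 27 × (1.6×10⁻⁶)^4 = 1.8×10⁻²²

Ksp = 1.8×10⁻²²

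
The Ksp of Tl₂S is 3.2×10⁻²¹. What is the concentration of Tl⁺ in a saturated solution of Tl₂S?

1.9×10⁻⁷ M

Tl₂S(s) ⇌ 2 Tl⁺(aq) + S²⁻(aq)
For each mole of Tl₂S that dissolves per liter, [Tl⁺] = 2s and [S²⁻] = s; let s denote this solubility.
Ksp = [Tl⁺]^2[S²⁻] = (2s)^2 · s = 4s^3 = 3.2×10⁻²¹
s = 9.3×10⁻⁸ mol/L
[Tl⁺] = 2s = 1.9×10⁻⁷ mol/L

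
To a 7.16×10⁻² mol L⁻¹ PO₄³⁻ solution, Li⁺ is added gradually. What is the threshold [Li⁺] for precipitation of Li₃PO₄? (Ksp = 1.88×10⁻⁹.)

2.97×10⁻³ M

Precipitation begins when Q = Ksp.
Li₃PO₄(s) ⇌ 3 Li⁺(aq) + PO₄³⁻(aq)
Ksp = [Li⁺]^3[PO₄³⁻] = [Li⁺]^3(7.16×10⁻²)
[Li⁺]^3 = 1.88×10⁻⁹ / (7.16×10⁻²) = 2.63×10⁻⁸
[Li⁺] = 2.97×10⁻³ mol L⁻¹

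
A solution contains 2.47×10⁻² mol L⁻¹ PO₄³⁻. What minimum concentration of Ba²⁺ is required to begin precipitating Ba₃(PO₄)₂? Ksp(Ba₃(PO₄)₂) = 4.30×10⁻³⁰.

1.92×10⁻⁹ M

Precipitation of each salt begins when its ion product equals Ksp.
Ba₃(PO₄)₂(s) ⇌ 3 Ba²⁺(aq) + 2 PO₄³⁻(aq)
Ksp = [Ba²⁺]^3[PO₄³⁻]^2 = [Ba²⁺]^3(2.47×10⁻²)^2
[Ba²⁺]^3 = 4.30×10⁻³⁰ / (2.47×10⁻²)^2 = 7.05×10⁻²⁷
[Ba²⁺] = 1.92×10⁻⁹ mol L⁻¹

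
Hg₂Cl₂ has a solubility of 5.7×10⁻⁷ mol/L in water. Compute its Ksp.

Hg₂Cl₂(s) ⇌ Hg₂²⁺(aq) + 2 Cl⁻(aq)
With molar solubility s: [Hg₂²⁺] = s, [Cl⁻] = 2s.
Ksp = [Hg₂²⁺][Cl⁻]^2 = s · (2s)^2 = 4s^3
Ksp = 4 × (5.7×10⁻⁷)^3 = 7.4×10⁻¹⁹

Ksp = 7.4×10⁻¹⁹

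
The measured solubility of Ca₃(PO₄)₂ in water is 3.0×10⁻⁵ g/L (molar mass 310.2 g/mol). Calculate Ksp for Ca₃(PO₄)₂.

s = (3.0×10⁻⁵ g L⁻¹)/(310.2 g mol⁻¹) = 9.671×10⁻⁸ M
Ca₃(PO₄)₂(s) ⇌ 3 Ca²⁺(aq) + 2 PO₄³⁻(aq)
For each mole of Ca₃(PO₄)₂ that dissolves per liter, [Ca²⁺] = 3s and [PO₄³⁻] = 2s; let s denote this solubility.
Ksp = [Ca²⁺]^3[PO₄³⁻]^2 = (3s)^3 · (2s)^2 = 108s^5
Ksp = 108 × (9.671×10⁻⁸)^5 = 9.1×10⁻³⁴

Ksp = 9.1×10⁻³⁴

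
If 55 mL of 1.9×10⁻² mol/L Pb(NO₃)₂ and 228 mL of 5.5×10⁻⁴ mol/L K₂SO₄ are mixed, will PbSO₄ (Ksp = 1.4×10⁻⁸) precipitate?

After mixing, V = 55 mL + 228 mL = 283 mL.
[Pb²⁺] = (1.9×10⁻²)(55)/283 = 3.7×10⁻³ mol/L
[SO₄²⁻] = (5.5×10⁻⁴)(228)/283 = 4.4×10⁻⁴ mol/L
Q = [Pb²⁺][SO₄²⁻] = 1.6×10⁻⁶
Since Q (1.6×10⁻⁶) exceeds Ksp (1.4×10⁻⁸), PbSO₄ will precipitate.

Yes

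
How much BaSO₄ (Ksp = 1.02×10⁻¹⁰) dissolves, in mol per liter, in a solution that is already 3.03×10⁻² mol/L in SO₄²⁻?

BaSO₄(s) ⇌ Ba²⁺(aq) + SO₄²⁻(aq)
SO₄²⁻ is already present at 3.03×10⁻² mol/L. If s mol/L of BaSO₄ dissolves, [Ba²⁺] = s while [SO₄²⁻] ≈ 3.03×10⁻² mol/L.
Ksp = [Ba²⁺][SO₄²⁻] = s(3.03×10⁻²)
s = 1.02×10⁻¹⁰ / (3.03×10⁻²) = 3.37×10⁻⁹
s = 3.37×10⁻⁹ mol/L

3.37×10⁻⁹ M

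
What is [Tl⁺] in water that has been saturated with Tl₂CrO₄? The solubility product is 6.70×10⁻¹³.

Tl₂CrO₄(s) ⇌ 2 Tl⁺(aq) + CrO₄²⁻(aq)
For each mole of Tl₂CrO₄ that dissolves per liter, [Tl⁺] = 2s and [CrO₄²⁻] = s; let s denote this solubility.
Ksp = [Tl⁺]^2[CrO₄²⁻] = (2s)^2 · s = 4s^3 = 6.70×10⁻¹³
s = 5.51×10⁻⁵ mol/L
[Tl⁺] = 2s = 1.10×10⁻⁴ mol/L

1.10×10⁻⁴ M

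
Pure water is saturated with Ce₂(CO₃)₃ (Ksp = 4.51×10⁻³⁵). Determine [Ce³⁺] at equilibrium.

1.06×10⁻⁷ M

Ce₂(CO₃)₃(s) ⇌ 2 Ce³⁺(aq) + 3 CO₃²⁻(aq)
For each mole of Ce₂(CO₃)₃ that dissolves per liter, [Ce³⁺] = 2s and [CO₃²⁻] = 3s; let s denote this solubility.
Ksp = [Ce³⁺]^2[CO₃²⁻]^3 = (2s)^2 · (3s)^3 = 108s^5 = 4.51×10⁻³⁵
s = 5.30×10⁻⁸ mol L⁻¹
[Ce³⁺] = 2s = 1.06×10⁻⁷ mol L⁻¹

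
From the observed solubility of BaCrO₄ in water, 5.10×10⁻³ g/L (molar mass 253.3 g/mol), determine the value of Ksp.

Ksp = 4.05×10⁻¹⁰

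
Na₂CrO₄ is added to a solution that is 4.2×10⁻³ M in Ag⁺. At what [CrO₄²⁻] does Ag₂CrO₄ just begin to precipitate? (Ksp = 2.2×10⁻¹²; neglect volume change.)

1.2×10⁻⁷ M

A salt starts to precipitate once the ion product Q reaches its Ksp.
Ag₂CrO₄(s) ⇌ 2 Ag⁺(aq) + CrO₄²⁻(aq)
Ksp = [Ag⁺]^2[CrO₄²⁻] = [CrO₄²⁻](4.2×10⁻³)^2
[CrO₄²⁻] = 2.2×10⁻¹² / (4.2×10⁻³)^2 = 1.2×10⁻⁷
[CrO₄²⁻] = 1.2×10⁻⁷ M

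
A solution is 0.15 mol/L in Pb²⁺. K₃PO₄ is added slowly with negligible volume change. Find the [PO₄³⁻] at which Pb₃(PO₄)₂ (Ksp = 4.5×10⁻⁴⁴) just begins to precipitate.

Precipitation begins when Q = Ksp.
Pb₃(PO₄)₂(s) ⇌ 3 Pb²⁺(aq) + 2 PO₄³⁻(aq)
Ksp = [Pb²⁺]^3[PO₄³⁻]^2 = [PO₄³⁻]^2(0.15)^3
[PO₄³⁻]^2 = 4.5×10⁻⁴⁴ / (0.15)^3 = 1.3×10⁻⁴¹
[PO₄³⁻] = 3.7×10⁻²¹ mol/L

3.7×10⁻²¹ M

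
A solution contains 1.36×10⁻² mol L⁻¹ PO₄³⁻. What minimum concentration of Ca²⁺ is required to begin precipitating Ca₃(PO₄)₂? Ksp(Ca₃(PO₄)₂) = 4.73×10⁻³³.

2.95×10⁻¹⁰ M

The threshold for precipitation is Q = Ksp.
Ca₃(PO₄)₂(s) ⇌ 3 Ca²⁺(aq) + 2 PO₄³⁻(aq)
Ksp = [Ca²⁺]^3[PO₄³⁻]^2 = [Ca²⁺]^3(1.36×10⁻²)^2
[Ca²⁺]^3 = 4.73×10⁻³³ / (1.36×10⁻²)^2 = 2.56×10⁻²⁹
[Ca²⁺] = 2.95×10⁻¹⁰ mol L⁻¹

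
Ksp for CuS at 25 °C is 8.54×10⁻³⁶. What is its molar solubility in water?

2.92×10⁻¹⁸ M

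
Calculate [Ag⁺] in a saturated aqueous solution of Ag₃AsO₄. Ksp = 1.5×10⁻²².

4.6×10⁻⁶ M

Ag₃AsO₄(s) ⇌ 3 Ag⁺(aq) + AsO₄³⁻(aq)
Call the molar solubility s, so that [Ag⁺] = 3s and [AsO₄³⁻] = s.
Ksp = [Ag⁺]^3[AsO₄³⁻] = (3s)^3 · s = 27s^4 = 1.5×10⁻²²
s = 1.5×10⁻⁶ M
[Ag⁺] = 3s = 4.6×10⁻⁶ M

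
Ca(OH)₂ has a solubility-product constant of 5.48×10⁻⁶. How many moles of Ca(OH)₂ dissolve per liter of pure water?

1.11×10⁻² M

Ca(OH)₂(s) ⇌ Ca²⁺(aq) + 2 OH⁻(aq)
Let s be the molar solubility. Then [Ca²⁺] = s and [OH⁻] = 2s.
Ksp = [Ca²⁺][OH⁻]^2 = s · (2s)^2 = 4s^3
4s^3 = 5.48×10⁻⁶  ⇒  s^3 = 1.37×10⁻⁶
Taking the 3rd root, s = 1.11×10⁻² mol L⁻¹.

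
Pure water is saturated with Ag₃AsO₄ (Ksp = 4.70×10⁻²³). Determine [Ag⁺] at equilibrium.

3.45×10⁻⁶ M

Ag₃AsO₄(s) ⇌ 3 Ag⁺(aq) + AsO₄³⁻(aq)
Let s be the molar solubility. Then [Ag⁺] = 3s and [AsO₄³⁻] = s.
Ksp = [Ag⁺]^3[AsO₄³⁻] = (3s)^3 · s = 27s^4 = 4.70×10⁻²³
s = 1.15×10⁻⁶ mol/L
[Ag⁺] = 3s = 3.45×10⁻⁶ mol/L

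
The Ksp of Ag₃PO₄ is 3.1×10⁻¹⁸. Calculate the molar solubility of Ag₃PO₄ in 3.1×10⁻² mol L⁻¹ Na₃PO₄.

1.5×10⁻⁶ M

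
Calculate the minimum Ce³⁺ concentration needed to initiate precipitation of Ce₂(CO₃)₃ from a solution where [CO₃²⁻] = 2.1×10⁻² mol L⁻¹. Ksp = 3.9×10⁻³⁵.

2.1×10⁻¹⁵ M

Each salt precipitates once Q = Ksp for that salt.
Ce₂(CO₃)₃(s) ⇌ 2 Ce³⁺(aq) + 3 CO₃²⁻(aq)
Ksp = [Ce³⁺]^2[CO₃²⁻]^3 = [Ce³⁺]^2(2.1×10⁻²)^3
[Ce³⁺]^2 = 3.9×10⁻³⁵ / (2.1×10⁻²)^3 = 4.2×10⁻³⁰
[Ce³⁺] = 2.1×10⁻¹⁵ mol L⁻¹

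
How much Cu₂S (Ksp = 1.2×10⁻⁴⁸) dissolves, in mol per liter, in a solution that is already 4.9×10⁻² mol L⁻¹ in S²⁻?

2.5×10⁻²⁴ M

Cu₂S(s) ⇌ 2 Cu⁺(aq) + S²⁻(aq)
The solution already contains S²⁻ at 4.9×10⁻² mol L⁻¹. Let s be the molar solubility of Cu₂S.
[S²⁻] ≈ 4.9×10⁻² mol L⁻¹ (common ion dominates); [Cu⁺] = 2s.
Ksp = [Cu⁺]^2[S²⁻] = (2s)^2(4.9×10⁻²)
(2s)^2 = 1.2×10⁻⁴⁸ / (4.9×10⁻²) = 2.4×10⁻⁴⁷
s = 2.5×10⁻²⁴ mol L⁻¹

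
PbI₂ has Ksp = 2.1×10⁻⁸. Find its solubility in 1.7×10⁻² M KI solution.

7.3×10⁻⁵ M

PbI₂(s) ⇌ Pb²⁺(aq) + 2 I⁻(aq)
With I⁻ already at 1.7×10⁻² M and s small, take [I⁻] ≈ 1.7×10⁻² M and [Pb²⁺] = s.
Ksp = [Pb²⁺][I⁻]^2 = s(1.7×10⁻²)^2
s = 2.1×10⁻⁸ / (1.7×10⁻²)^2 = 7.3×10⁻⁵
s = 7.3×10⁻⁵ M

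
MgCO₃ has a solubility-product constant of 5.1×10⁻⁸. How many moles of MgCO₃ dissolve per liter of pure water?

2.3×10⁻⁴ M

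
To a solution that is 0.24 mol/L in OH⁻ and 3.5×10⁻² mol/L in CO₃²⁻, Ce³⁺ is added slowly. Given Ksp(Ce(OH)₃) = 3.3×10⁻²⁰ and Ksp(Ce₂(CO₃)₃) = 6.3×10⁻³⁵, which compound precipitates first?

Precipitation begins when Q = Ksp.
For Ce(OH)₃: [Ce³⁺] = (Ksp/[OH⁻]^3) = 2.4×10⁻¹⁸ mol/L
For Ce₂(CO₃)₃: [Ce³⁺] = (Ksp/[CO₃²⁻]^3)^(1/2) = 1.2×10⁻¹⁵ mol/L
The smaller threshold [Ce³⁺] is reached first, so Ce(OH)₃ precipitates first.

Ce(OH)₃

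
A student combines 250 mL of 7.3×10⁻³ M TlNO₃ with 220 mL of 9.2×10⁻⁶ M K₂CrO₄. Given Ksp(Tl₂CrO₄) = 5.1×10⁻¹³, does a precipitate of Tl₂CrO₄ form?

The combined volume is 470 mL.
[Tl⁺] = (7.3×10⁻³)(250)/470 = 3.9×10⁻³ M
[CrO₄²⁻] = (9.2×10⁻⁶)(220)/470 = 4.3×10⁻⁶ M
Q = [Tl⁺]^2[CrO₄²⁻] = 6.5×10⁻¹¹
Since Q (6.5×10⁻¹¹) exceeds Ksp (5.1×10⁻¹³), Tl₂CrO₄ will precipitate.

Yes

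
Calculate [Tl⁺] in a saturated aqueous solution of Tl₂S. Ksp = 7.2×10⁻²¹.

2.4×10⁻⁷ M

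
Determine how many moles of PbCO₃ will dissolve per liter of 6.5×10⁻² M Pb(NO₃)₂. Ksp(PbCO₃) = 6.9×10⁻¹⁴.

1.1×10⁻¹² M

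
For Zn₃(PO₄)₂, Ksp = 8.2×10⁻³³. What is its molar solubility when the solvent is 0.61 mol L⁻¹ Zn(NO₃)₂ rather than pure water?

9.5×10⁻¹⁷ M

Zn₃(PO₄)₂(s) ⇌ 3 Zn²⁺(aq) + 2 PO₄³⁻(aq)
Zn²⁺ is already present at 0.61 mol L⁻¹. If s mol/L of Zn₃(PO₄)₂ dissolves, [PO₄³⁻] = 2s while [Zn²⁺] ≈ 0.61 mol L⁻¹.
Ksp = [Zn²⁺]^3[PO₄³⁻]^2 = (0.61)^3(2s)^2
(2s)^2 = 8.2×10⁻³³ / (0.61)^3 = 3.6×10⁻³²
s = 9.5×10⁻¹⁷ mol L⁻¹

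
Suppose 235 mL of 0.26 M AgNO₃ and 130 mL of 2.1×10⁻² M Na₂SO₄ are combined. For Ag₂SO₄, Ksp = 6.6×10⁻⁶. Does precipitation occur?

Yes

Total volume after mixing = 235 + 130 = 365 mL.
[Ag⁺] = (0.26)(235)/365 = 0.17 M
[SO₄²⁻] = (2.1×10⁻²)(130)/365 = 7.5×10⁻³ M
Q = [Ag⁺]^2[SO₄²⁻] = 2.1×10⁻⁴
Since Q (2.1×10⁻⁴) exceeds Ksp (6.6×10⁻⁶), Ag₂SO₄ will precipitate.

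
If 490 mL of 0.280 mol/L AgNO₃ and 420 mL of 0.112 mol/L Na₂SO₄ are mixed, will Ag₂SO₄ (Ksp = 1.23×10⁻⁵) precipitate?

Yes

After mixing, V = 490 mL + 420 mL = 910 mL.
[Ag⁺] = (0.280)(490)/910 = 0.151 mol/L
[SO₄²⁻] = (0.112)(420)/910 = 5.17×10⁻² mol/L
Q = [Ag⁺]^2[SO₄²⁻] = 1.18×10⁻³
Since Q (1.18×10⁻³) exceeds Ksp (1.23×10⁻⁵), Ag₂SO₄ will precipitate.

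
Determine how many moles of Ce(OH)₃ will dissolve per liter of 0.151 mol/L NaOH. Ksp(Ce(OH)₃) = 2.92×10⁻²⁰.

Ce(OH)₃(s) ⇌ Ce³⁺(aq) + 3 OH⁻(aq)
The solution already contains OH⁻ at 0.151 mol/L. Let s be the molar solubility of Ce(OH)₃.
[OH⁻] ≈ 0.151 mol/L (common ion dominates); [Ce³⁺] = s.
Ksp = [Ce³⁺][OH⁻]^3 = s(0.151)^3
s = 2.92×10⁻²⁰ / (0.151)^3 = 8.48×10⁻¹⁸
s = 8.48×10⁻¹⁸ mol/L

8.48×10⁻¹⁸ M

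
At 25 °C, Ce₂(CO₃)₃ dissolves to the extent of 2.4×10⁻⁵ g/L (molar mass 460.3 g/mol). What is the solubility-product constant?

Ksp = 4.2×10⁻³⁵

s = (2.4×10⁻⁵ g L⁻¹)/(460.3 g mol⁻¹) = 5.214×10⁻⁸ M
Ce₂(CO₃)₃(s) ⇌ 2 Ce³⁺(aq) + 3 CO₃²⁻(aq)
If s mol/L of Ce₂(CO₃)₃ dissolves, [Ce³⁺] = 2s and [CO₃²⁻] = 3s.
Ksp = [Ce³⁺]^2[CO₃²⁻]^3 = (2s)^2 · (3s)^3 = 108s^5
Ksp = 108 × (5.214×10⁻⁸)^5 = 4.2×10⁻³⁵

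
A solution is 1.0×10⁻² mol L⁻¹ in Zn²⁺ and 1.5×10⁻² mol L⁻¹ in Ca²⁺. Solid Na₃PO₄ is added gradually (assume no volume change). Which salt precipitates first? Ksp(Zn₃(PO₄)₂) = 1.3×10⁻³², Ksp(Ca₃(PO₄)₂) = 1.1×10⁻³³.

Ca₃(PO₄)₂

Precipitation begins when Q = Ksp.
For Zn₃(PO₄)₂: [PO₄³⁻] = (Ksp/[Zn²⁺]^3)^(1/2) = 1.1×10⁻¹³ mol L⁻¹
For Ca₃(PO₄)₂: [PO₄³⁻] = (Ksp/[Ca²⁺]^3)^(1/2) = 1.8×10⁻¹⁴ mol L⁻¹
Ca₃(PO₄)₂ requires the lower [PO₄³⁻], so it precipitates first.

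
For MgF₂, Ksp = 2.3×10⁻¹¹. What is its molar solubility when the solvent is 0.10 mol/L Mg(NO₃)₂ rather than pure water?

7.6×10⁻⁶ M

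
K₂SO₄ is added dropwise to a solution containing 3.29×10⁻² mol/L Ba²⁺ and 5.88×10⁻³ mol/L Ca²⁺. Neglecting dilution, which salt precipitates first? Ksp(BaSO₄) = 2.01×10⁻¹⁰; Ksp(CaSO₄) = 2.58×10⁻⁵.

Precipitation begins when Q = Ksp.
For BaSO₄: [SO₄²⁻] = (Ksp/[Ba²⁺]) = 6.11×10⁻⁹ mol/L
For CaSO₄: [SO₄²⁻] = (Ksp/[Ca²⁺]) = 4.39×10⁻³ mol/L
The smaller threshold [SO₄²⁻] is reached first, so BaSO₄ precipitates first.

BaSO₄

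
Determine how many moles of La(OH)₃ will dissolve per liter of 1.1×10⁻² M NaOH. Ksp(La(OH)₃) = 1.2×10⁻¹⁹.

La(OH)₃(s) ⇌ La³⁺(aq) + 3 OH⁻(aq)
With OH⁻ already at 1.1×10⁻² M and s small, take [OH⁻] ≈ 1.1×10⁻² M and [La³⁺] = s.
Ksp = [La³⁺][OH⁻]^3 = s(1.1×10⁻²)^3
s = 1.2×10⁻¹⁹ / (1.1×10⁻²)^3 = 9.0×10⁻¹⁴
s = 9.0×10⁻¹⁴ M

9.0×10⁻¹⁴ M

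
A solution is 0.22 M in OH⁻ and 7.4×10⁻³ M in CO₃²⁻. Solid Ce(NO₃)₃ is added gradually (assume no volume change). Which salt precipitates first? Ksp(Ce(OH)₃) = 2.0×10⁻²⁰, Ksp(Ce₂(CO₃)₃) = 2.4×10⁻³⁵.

Each salt precipitates once Q = Ksp for that salt.
For Ce(OH)₃: [Ce³⁺] = (Ksp/[OH⁻]^3) = 1.9×10⁻¹⁸ M
For Ce₂(CO₃)₃: [Ce³⁺] = (Ksp/[CO₃²⁻]^3)^(1/2) = 7.7×10⁻¹⁵ M
The smaller threshold [Ce³⁺] is reached first, so Ce(OH)₃ precipitates first.

Ce(OH)₃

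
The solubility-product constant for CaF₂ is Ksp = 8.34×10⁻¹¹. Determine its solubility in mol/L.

CaF₂(s) ⇌ Ca²⁺(aq) + 2 F⁻(aq)
If s mol/L of CaF₂ dissolves, [Ca²⁺] = s and [F⁻] = 2s.
Ksp = [Ca²⁺][F⁻]^2 = s · (2s)^2 = 4s^3
4s^3 = 8.34×10⁻¹¹  ⇒  s^3 = 2.09×10⁻¹¹
s = 2.75×10⁻⁴ M

2.75×10⁻⁴ M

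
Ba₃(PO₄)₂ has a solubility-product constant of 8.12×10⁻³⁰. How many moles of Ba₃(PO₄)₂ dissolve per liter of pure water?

5.96×10⁻⁷ M

Ba₃(PO₄)₂(s) ⇌ 3 Ba²⁺(aq) + 2 PO₄³⁻(aq)
Call the molar solubility s, so that [Ba²⁺] = 3s and [PO₄³⁻] = 2s.
Ksp = [Ba²⁺]^3[PO₄³⁻]^2 = (3s)^3 · (2s)^2 = 108s^5
108s^5 = 8.12×10⁻³⁰  ⇒  s^5 = 7.52×10⁻³²
s = (7.52×10⁻³²)^(1/5) = 5.96×10⁻⁷ mol/L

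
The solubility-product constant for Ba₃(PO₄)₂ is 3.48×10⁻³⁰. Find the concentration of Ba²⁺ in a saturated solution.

1.51×10⁻⁶ M

Ba₃(PO₄)₂(s) ⇌ 3 Ba²⁺(aq) + 2 PO₄³⁻(aq)
For each mole of Ba₃(PO₄)₂ that dissolves per liter, [Ba²⁺] = 3s and [PO₄³⁻] = 2s; let s denote this solubility.
Ksp = [Ba²⁺]^3[PO₄³⁻]^2 = (3s)^3 · (2s)^2 = 108s^5 = 3.48×10⁻³⁰
s = 5.03×10⁻⁷ mol/L
[Ba²⁺] = 3s = 1.51×10⁻⁶ mol/L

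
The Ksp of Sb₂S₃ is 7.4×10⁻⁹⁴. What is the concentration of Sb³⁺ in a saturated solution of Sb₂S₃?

Sb₂S₃(s) ⇌ 2 Sb³⁺(aq) + 3 S²⁻(aq)
Call the molar solubility s, so that [Sb³⁺] = 2s and [S²⁻] = 3s.
Ksp = [Sb³⁺]^2[S²⁻]^3 = (2s)^2 · (3s)^3 = 108s^5 = 7.4×10⁻⁹⁴
s = 9.3×10⁻²⁰ mol L⁻¹
[Sb³⁺] = 2s = 1.9×10⁻¹⁹ mol L⁻¹

1.9×10⁻¹⁹ M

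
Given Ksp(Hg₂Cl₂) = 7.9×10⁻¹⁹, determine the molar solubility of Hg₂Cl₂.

Hg₂Cl₂(s) ⇌ Hg₂²⁺(aq) + 2 Cl⁻(aq)
Call the molar solubility s, so that [Hg₂²⁺] = s and [Cl⁻] = 2s.
Ksp = [Hg₂²⁺][Cl⁻]^2 = s · (2s)^2 = 4s^3
4s^3 = 7.9×10⁻¹⁹  ⇒  s^3 = 2.0×10⁻¹⁹
Taking the 3rd root, s = 5.8×10⁻⁷ mol L⁻¹.

5.8×10⁻⁷ M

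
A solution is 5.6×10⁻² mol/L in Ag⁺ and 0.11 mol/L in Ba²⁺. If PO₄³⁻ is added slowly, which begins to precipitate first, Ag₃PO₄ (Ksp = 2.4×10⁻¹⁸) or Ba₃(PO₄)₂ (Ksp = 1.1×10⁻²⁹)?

Ag₃PO₄

Precipitation of each salt begins when its ion product equals Ksp.
For Ag₃PO₄: [PO₄³⁻] = (Ksp/[Ag⁺]^3) = 1.4×10⁻¹⁴ mol/L
For Ba₃(PO₄)₂: [PO₄³⁻] = (Ksp/[Ba²⁺]^3)^(1/2) = 9.1×10⁻¹⁴ mol/L
The smaller threshold [PO₄³⁻] is reached first, so Ag₃PO₄ precipitates first.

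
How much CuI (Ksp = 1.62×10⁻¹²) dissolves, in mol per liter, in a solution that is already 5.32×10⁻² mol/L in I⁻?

CuI(s) ⇌ Cu⁺(aq) + I⁻(aq)
I⁻ is already present at 5.32×10⁻² mol/L. If s mol/L of CuI dissolves, [Cu⁺] = s while [I⁻] ≈ 5.32×10⁻² mol/L.
Ksp = [Cu⁺][I⁻] = s(5.32×10⁻²)
s = 1.62×10⁻¹² / (5.32×10⁻²) = 3.05×10⁻¹¹
s = 3.05×10⁻¹¹ mol/L

3.05×10⁻¹¹ M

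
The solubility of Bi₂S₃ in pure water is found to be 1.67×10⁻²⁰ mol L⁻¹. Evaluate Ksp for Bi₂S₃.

Ksp = 1.40×10⁻⁹⁷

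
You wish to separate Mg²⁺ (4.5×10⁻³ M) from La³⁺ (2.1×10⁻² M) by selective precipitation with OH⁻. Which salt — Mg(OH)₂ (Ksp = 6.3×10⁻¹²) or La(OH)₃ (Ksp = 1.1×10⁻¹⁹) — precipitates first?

La(OH)₃

Precipitation of each salt begins when its ion product equals Ksp.
For Mg(OH)₂: [OH⁻] = (Ksp/[Mg²⁺])^(1/2) = 3.7×10⁻⁵ M
For La(OH)₃: [OH⁻] = (Ksp/[La³⁺])^(1/3) = 1.7×10⁻⁶ M
La(OH)₃ requires the lower [OH⁻], so it precipitates first.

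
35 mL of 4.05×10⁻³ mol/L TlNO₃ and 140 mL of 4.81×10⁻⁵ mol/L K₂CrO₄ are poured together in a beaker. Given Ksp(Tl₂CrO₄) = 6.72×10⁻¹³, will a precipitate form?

After mixing, V = 35 mL + 140 mL = 175 mL.
[Tl⁺] = (4.05×10⁻³)(35)/175 = 8.10×10⁻⁴ mol/L
[CrO₄²⁻] = (4.81×10⁻⁵)(140)/175 = 3.85×10⁻⁵ mol/L
Q = [Tl⁺]^2[CrO₄²⁻] = 2.52×10⁻¹¹
Because Q > Ksp (2.52×10⁻¹¹ vs 6.72×10⁻¹³), a precipitate of Tl₂CrO₄ forms.

Yes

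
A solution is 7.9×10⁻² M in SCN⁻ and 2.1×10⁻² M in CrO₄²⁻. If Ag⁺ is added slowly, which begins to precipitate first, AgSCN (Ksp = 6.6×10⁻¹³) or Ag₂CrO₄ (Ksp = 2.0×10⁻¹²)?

Precipitation begins when Q = Ksp.
For AgSCN: [Ag⁺] = (Ksp/[SCN⁻]) = 8.4×10⁻¹² M
For Ag₂CrO₄: [Ag⁺] = (Ksp/[CrO₄²⁻])^(1/2) = 9.8×10⁻⁶ M
AgSCN requires the lower [Ag⁺], so it precipitates first.

AgSCN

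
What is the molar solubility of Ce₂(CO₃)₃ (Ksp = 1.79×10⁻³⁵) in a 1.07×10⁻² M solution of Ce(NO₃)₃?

1.80×10⁻¹¹ M

Ce₂(CO₃)₃(s) ⇌ 2 Ce³⁺(aq) + 3 CO₃²⁻(aq)
Ce³⁺ is already present at 1.07×10⁻² M. If s mol/L of Ce₂(CO₃)₃ dissolves, [CO₃²⁻] = 3s while [Ce³⁺] ≈ 1.07×10⁻² M.
Ksp = [Ce³⁺]^2[CO₃²⁻]^3 = (1.07×10⁻²)^2(3s)^3
(3s)^3 = 1.79×10⁻³⁵ / (1.07×10⁻²)^2 = 1.56×10⁻³¹
s = 1.80×10⁻¹¹ M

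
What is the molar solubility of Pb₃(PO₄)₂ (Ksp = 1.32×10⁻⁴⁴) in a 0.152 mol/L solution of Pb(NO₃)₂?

9.69×10⁻²² M

Pb₃(PO₄)₂(s) ⇌ 3 Pb²⁺(aq) + 2 PO₄³⁻(aq)
With Pb²⁺ already at 0.152 mol/L and s small, take [Pb²⁺] ≈ 0.152 mol/L and [PO₄³⁻] = 2s.
Ksp = [Pb²⁺]^3[PO₄³⁻]^2 = (0.152)^3(2s)^2
(2s)^2 = 1.32×10⁻⁴⁴ / (0.152)^3 = 3.76×10⁻⁴²
s = 9.69×10⁻²² mol/L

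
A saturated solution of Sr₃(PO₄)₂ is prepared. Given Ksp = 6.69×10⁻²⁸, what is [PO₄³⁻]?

2.88×10⁻⁶ M

Sr₃(PO₄)₂(s) ⇌ 3 Sr²⁺(aq) + 2 PO₄³⁻(aq)
With molar solubility s: [Sr²⁺] = 3s, [PO₄³⁻] = 2s.
Ksp = [Sr²⁺]^3[PO₄³⁻]^2 = (3s)^3 · (2s)^2 = 108s^5 = 6.69×10⁻²⁸
s = 1.44×10⁻⁶ mol/L
[PO₄³⁻] = 2s = 2.88×10⁻⁶ mol/L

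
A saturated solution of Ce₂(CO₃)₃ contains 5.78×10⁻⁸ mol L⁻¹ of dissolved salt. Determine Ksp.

Ce₂(CO₃)₃(s) ⇌ 2 Ce³⁺(aq) + 3 CO₃²⁻(aq)
For each mole of Ce₂(CO₃)₃ that dissolves per liter, [Ce³⁺] = 2s and [CO₃²⁻] = 3s; let s denote this solubility.
Ksp = [Ce³⁺]^2[CO₃²⁻]^3 = (2s)^2 · (3s)^3 = 108s^5
Ksp = 108 × (5.78×10⁻⁸)^5 = 6.97×10⁻³⁵

Ksp = 6.97×10⁻³⁵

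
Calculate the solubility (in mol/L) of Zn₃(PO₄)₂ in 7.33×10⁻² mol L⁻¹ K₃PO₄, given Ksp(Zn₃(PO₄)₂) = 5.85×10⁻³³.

Zn₃(PO₄)₂(s) ⇌ 3 Zn²⁺(aq) + 2 PO₄³⁻(aq)
The solution already contains PO₄³⁻ at 7.33×10⁻² mol L⁻¹. Let s be the molar solubility of Zn₃(PO₄)₂.
[PO₄³⁻] ≈ 7.33×10⁻² mol L⁻¹ (common ion dominates); [Zn²⁺] = 3s.
Ksp = [Zn²⁺]^3[PO₄³⁻]^2 = (3s)^3(7.33×10⁻²)^2
(3s)^3 = 5.85×10⁻³³ / (7.33×10⁻²)^2 = 1.09×10⁻³⁰
s = 3.43×10⁻¹¹ mol L⁻¹

3.43×10⁻¹¹ M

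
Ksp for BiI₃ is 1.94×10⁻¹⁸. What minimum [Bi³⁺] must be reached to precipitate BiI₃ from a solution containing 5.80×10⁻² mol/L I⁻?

9.94×10⁻¹⁵ M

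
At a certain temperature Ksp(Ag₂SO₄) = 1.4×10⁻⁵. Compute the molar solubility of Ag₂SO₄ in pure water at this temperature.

Ag₂SO₄(s) ⇌ 2 Ag⁺(aq) + SO₄²⁻(aq)
For each mole of Ag₂SO₄ that dissolves per liter, [Ag⁺] = 2s and [SO₄²⁻] = s; let s denote this solubility.
Ksp = [Ag⁺]^2[SO₄²⁻] = (2s)^2 · s = 4s^3
4s^3 = 1.4×10⁻⁵  ⇒  s^3 = 3.5×10⁻⁶
Taking the 3rd root, s = 1.5×10⁻² M.

1.5×10⁻² M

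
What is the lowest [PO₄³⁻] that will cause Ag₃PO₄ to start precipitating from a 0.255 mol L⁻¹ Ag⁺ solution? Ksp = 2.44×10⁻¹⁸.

A salt starts to precipitate once the ion product Q reaches its Ksp.
Ag₃PO₄(s) ⇌ 3 Ag⁺(aq) + PO₄³⁻(aq)
Ksp = [Ag⁺]^3[PO₄³⁻] = [PO₄³⁻](0.255)^3
[PO₄³⁻] = 2.44×10⁻¹⁸ / (0.255)^3 = 1.47×10⁻¹⁶
[PO₄³⁻] = 1.47×10⁻¹⁶ mol L⁻¹

1.47×10⁻¹⁶ M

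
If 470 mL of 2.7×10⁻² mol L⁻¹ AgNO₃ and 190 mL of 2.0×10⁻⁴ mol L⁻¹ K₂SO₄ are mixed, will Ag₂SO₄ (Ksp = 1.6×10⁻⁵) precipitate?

No

After mixing, V = 470 mL + 190 mL = 660 mL.
[Ag⁺] = (2.7×10⁻²)(470)/660 = 1.9×10⁻² mol L⁻¹
[SO₄²⁻] = (2.0×10⁻⁴)(190)/660 = 5.8×10⁻⁵ mol L⁻¹
Q = [Ag⁺]^2[SO₄²⁻] = 2.1×10⁻⁸
Since Q (2.1×10⁻⁸) is less than Ksp (1.6×10⁻⁵), no Ag₂SO₄ precipitates.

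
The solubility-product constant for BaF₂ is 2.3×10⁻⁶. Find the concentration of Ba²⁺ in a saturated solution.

8.3×10⁻³ M

BaF₂(s) ⇌ Ba²⁺(aq) + 2 F⁻(aq)
If s mol/L of BaF₂ dissolves, [Ba²⁺] = s and [F⁻] = 2s.
Ksp = [Ba²⁺][F⁻]^2 = s · (2s)^2 = 4s^3 = 2.3×10⁻⁶
s = 8.3×10⁻³ mol/L
[Ba²⁺] = s = 8.3×10⁻³ mol/L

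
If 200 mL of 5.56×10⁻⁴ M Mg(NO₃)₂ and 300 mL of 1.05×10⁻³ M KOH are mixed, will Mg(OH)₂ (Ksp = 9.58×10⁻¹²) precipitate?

Yes

The combined volume is 500 mL.
[Mg²⁺] = (5.56×10⁻⁴)(200)/500 = 2.22×10⁻⁴ M
[OH⁻] = (1.05×10⁻³)(300)/500 = 6.30×10⁻⁴ M
Q = [Mg²⁺][OH⁻]^2 = 8.83×10⁻¹¹
Because Q > Ksp (8.83×10⁻¹¹ vs 9.58×10⁻¹²), a precipitate of Mg(OH)₂ forms.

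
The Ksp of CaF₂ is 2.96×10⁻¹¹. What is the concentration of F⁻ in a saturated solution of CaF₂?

CaF₂(s) ⇌ Ca²⁺(aq) + 2 F⁻(aq)
Call the molar solubility s, so that [Ca²⁺] = s and [F⁻] = 2s.
Ksp = [Ca²⁺][F⁻]^2 = s · (2s)^2 = 4s^3 = 2.96×10⁻¹¹
s = 1.95×10⁻⁴ mol L⁻¹
[F⁻] = 2s = 3.90×10⁻⁴ mol L⁻¹

3.90×10⁻⁴ M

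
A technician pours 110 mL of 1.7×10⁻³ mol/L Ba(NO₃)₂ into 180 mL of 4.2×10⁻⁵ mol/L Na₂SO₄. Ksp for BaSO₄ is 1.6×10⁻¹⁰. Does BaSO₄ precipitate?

Yes

The combined volume is 290 mL.
[Ba²⁺] = (1.7×10⁻³)(110)/290 = 6.4×10⁻⁴ mol/L
[SO₄²⁻] = (4.2×10⁻⁵)(180)/290 = 2.6×10⁻⁵ mol/L
Q = [Ba²⁺][SO₄²⁻] = 1.7×10⁻⁸
Since Q (1.7×10⁻⁸) exceeds Ksp (1.6×10⁻¹⁰), BaSO₄ will precipitate.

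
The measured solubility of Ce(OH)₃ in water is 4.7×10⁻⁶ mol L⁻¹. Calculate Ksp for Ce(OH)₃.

Ksp = 1.3×10⁻²⁰

Ce(OH)₃(s) ⇌ Ce³⁺(aq) + 3 OH⁻(aq)
If s mol/L of Ce(OH)₃ dissolves, [Ce³⁺] = s and [OH⁻] = 3s.
Ksp = [Ce³⁺][OH⁻]^3 = s · (3s)^3 = 27s^4
Ksp = 27 × (4.7×10⁻⁶)^4 = 1.3×10⁻²⁰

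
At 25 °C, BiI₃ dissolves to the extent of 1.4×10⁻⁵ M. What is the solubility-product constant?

Ksp = 1.0×10⁻¹⁸

BiI₃(s) ⇌ Bi³⁺(aq) + 3 I⁻(aq)
Let s be the molar solubility. Then [Bi³⁺] = s and [I⁻] = 3s.
Ksp = [Bi³⁺][I⁻]^3 = s · (3s)^3 = 27s^4
Ksp = 27 × (1.4×10⁻⁵)^4 = 1.0×10⁻¹⁸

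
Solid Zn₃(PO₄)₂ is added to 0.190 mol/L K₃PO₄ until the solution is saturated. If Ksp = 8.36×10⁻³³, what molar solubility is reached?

Zn₃(PO₄)₂(s) ⇌ 3 Zn²⁺(aq) + 2 PO₄³⁻(aq)
With PO₄³⁻ already at 0.190 mol/L and s small, take [PO₄³⁻] ≈ 0.190 mol/L and [Zn²⁺] = 3s.
Ksp = [Zn²⁺]^3[PO₄³⁻]^2 = (3s)^3(0.190)^2
(3s)^3 = 8.36×10⁻³³ / (0.190)^2 = 2.32×10⁻³¹
s = 2.05×10⁻¹¹ mol/L

2.05×10⁻¹¹ M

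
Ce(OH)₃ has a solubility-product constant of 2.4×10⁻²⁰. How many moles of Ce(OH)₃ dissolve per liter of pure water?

5.5×10⁻⁶ M

Ce(OH)₃(s) ⇌ Ce³⁺(aq) + 3 OH⁻(aq)
With molar solubility s: [Ce³⁺] = s, [OH⁻] = 3s.
Ksp = [Ce³⁺][OH⁻]^3 = s · (3s)^3 = 27s^4
27s^4 = 2.4×10⁻²⁰  ⇒  s^4 = 8.9×10⁻²²
Taking the 4th root, s = 5.5×10⁻⁶ M.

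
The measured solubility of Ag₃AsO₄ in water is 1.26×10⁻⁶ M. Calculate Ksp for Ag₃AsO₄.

Ag₃AsO₄(s) ⇌ 3 Ag⁺(aq) + AsO₄³⁻(aq)
Call the molar solubility s, so that [Ag⁺] = 3s and [AsO₄³⁻] = s.
Ksp = [Ag⁺]^3[AsO₄³⁻] = (3s)^3 · s = 27s^4
Ksp = 27 × (1.26×10⁻⁶)^4 = 6.81×10⁻²³

Ksp = 6.81×10⁻²³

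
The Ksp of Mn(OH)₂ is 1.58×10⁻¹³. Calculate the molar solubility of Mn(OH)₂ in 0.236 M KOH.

Mn(OH)₂(s) ⇌ Mn²⁺(aq) + 2 OH⁻(aq)
Let s be the solubility of Mn(OH)₂ here. The common ion gives [OH⁻] ≈ 0.236 M, and [Mn²⁺] = s.
Ksp = [Mn²⁺][OH⁻]^2 = s(0.236)^2
s = 1.58×10⁻¹³ / (0.236)^2 = 2.84×10⁻¹²
s = 2.84×10⁻¹² M

2.84×10⁻¹² M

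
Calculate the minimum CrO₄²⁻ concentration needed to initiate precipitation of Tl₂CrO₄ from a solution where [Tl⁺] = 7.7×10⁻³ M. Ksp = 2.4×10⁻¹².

Precipitation of each salt begins when its ion product equals Ksp.
Tl₂CrO₄(s) ⇌ 2 Tl⁺(aq) + CrO₄²⁻(aq)
Ksp = [Tl⁺]^2[CrO₄²⁻] = [CrO₄²⁻](7.7×10⁻³)^2
[CrO₄²⁻] = 2.4×10⁻¹² / (7.7×10⁻³)^2 = 4.0×10⁻⁸
[CrO₄²⁻] = 4.0×10⁻⁸ M

4.0×10⁻⁸ M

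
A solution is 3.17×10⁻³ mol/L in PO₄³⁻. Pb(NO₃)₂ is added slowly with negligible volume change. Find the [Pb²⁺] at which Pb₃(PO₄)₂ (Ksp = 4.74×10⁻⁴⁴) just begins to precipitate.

1.68×10⁻¹³ M

The threshold for precipitation is Q = Ksp.
Pb₃(PO₄)₂(s) ⇌ 3 Pb²⁺(aq) + 2 PO₄³⁻(aq)
Ksp = [Pb²⁺]^3[PO₄³⁻]^2 = [Pb²⁺]^3(3.17×10⁻³)^2
[Pb²⁺]^3 = 4.74×10⁻⁴⁴ / (3.17×10⁻³)^2 = 4.72×10⁻³⁹
[Pb²⁺] = 1.68×10⁻¹³ mol/L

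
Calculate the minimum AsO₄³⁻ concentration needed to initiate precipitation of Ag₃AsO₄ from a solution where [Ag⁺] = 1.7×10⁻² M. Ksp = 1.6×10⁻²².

Precipitation of each salt begins when its ion product equals Ksp.
Ag₃AsO₄(s) ⇌ 3 Ag⁺(aq) + AsO₄³⁻(aq)
Ksp = [Ag⁺]^3[AsO₄³⁻] = [AsO₄³⁻](1.7×10⁻²)^3
[AsO₄³⁻] = 1.6×10⁻²² / (1.7×10⁻²)^3 = 3.3×10⁻¹⁷
[AsO₄³⁻] = 3.3×10⁻¹⁷ M

3.3×10⁻¹⁷ M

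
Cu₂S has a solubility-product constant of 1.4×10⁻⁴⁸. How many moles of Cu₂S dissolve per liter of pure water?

7.0×10⁻¹⁷ M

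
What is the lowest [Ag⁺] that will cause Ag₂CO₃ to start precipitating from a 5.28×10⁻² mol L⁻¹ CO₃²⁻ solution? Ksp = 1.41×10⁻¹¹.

A salt starts to precipitate once the ion product Q reaches its Ksp.
Ag₂CO₃(s) ⇌ 2 Ag⁺(aq) + CO₃²⁻(aq)
Ksp = [Ag⁺]^2[CO₃²⁻] = [Ag⁺]^2(5.28×10⁻²)
[Ag⁺]^2 = 1.41×10⁻¹¹ / (5.28×10⁻²) = 2.67×10⁻¹⁰
[Ag⁺] = 1.63×10⁻⁵ mol L⁻¹

1.63×10⁻⁵ M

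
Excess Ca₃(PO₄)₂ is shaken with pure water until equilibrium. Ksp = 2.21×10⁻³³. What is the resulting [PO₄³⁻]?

2.31×10⁻⁷ M

Ca₃(PO₄)₂(s) ⇌ 3 Ca²⁺(aq) + 2 PO₄³⁻(aq)
Let s be the molar solubility. Then [Ca²⁺] = 3s and [PO₄³⁻] = 2s.
Ksp = [Ca²⁺]^3[PO₄³⁻]^2 = (3s)^3 · (2s)^2 = 108s^5 = 2.21×10⁻³³
s = 1.15×10⁻⁷ mol L⁻¹
[PO₄³⁻] = 2s = 2.31×10⁻⁷ mol L⁻¹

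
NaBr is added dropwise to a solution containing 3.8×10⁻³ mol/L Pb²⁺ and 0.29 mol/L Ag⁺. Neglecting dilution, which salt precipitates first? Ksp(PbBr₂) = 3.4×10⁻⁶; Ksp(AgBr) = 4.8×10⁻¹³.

AgBr

Each salt precipitates once Q = Ksp for that salt.
For PbBr₂: [Br⁻] = (Ksp/[Pb²⁺])^(1/2) = 3.0×10⁻² mol/L
For AgBr: [Br⁻] = (Ksp/[Ag⁺]) = 1.7×10⁻¹² mol/L
AgBr requires the lower [Br⁻], so it precipitates first.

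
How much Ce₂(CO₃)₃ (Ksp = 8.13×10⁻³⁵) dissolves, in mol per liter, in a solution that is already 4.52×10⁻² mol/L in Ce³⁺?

Ce₂(CO₃)₃(s) ⇌ 2 Ce³⁺(aq) + 3 CO₃²⁻(aq)
With Ce³⁺ already at 4.52×10⁻² mol/L and s small, take [Ce³⁺] ≈ 4.52×10⁻² mol/L and [CO₃²⁻] = 3s.
Ksp = [Ce³⁺]^2[CO₃²⁻]^3 = (4.52×10⁻²)^2(3s)^3
(3s)^3 = 8.13×10⁻³⁵ / (4.52×10⁻²)^2 = 3.98×10⁻³²
s = 1.14×10⁻¹¹ mol/L

1.14×10⁻¹¹ M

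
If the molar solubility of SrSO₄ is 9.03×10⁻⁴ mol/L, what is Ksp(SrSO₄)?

Ksp = 8.15×10⁻⁷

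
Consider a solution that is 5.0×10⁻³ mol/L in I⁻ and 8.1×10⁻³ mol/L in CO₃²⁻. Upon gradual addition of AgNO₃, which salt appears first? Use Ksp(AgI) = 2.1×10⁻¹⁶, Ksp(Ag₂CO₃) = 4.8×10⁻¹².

AgI

Precipitation of each salt begins when its ion product equals Ksp.
For AgI: [Ag⁺] = (Ksp/[I⁻]) = 4.2×10⁻¹⁴ mol/L
For Ag₂CO₃: [Ag⁺] = (Ksp/[CO₃²⁻])^(1/2) = 2.4×10⁻⁵ mol/L
Since AgI needs less Ag⁺ to reach saturation, it precipitates first.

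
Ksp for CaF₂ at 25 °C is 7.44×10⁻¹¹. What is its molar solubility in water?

2.65×10⁻⁴ M

CaF₂(s) ⇌ Ca²⁺(aq) + 2 F⁻(aq)
Call the molar solubility s, so that [Ca²⁺] = s and [F⁻] = 2s.
Ksp = [Ca²⁺][F⁻]^2 = s · (2s)^2 = 4s^3
4s^3 = 7.44×10⁻¹¹  ⇒  s^3 = 1.86×10⁻¹¹
Taking the 3rd root, s = 2.65×10⁻⁴ M.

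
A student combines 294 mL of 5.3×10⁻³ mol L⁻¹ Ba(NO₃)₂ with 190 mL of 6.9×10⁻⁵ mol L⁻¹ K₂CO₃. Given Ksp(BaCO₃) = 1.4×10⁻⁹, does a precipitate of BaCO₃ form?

Yes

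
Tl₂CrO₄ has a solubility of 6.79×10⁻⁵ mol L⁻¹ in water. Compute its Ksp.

Tl₂CrO₄(s) ⇌ 2 Tl⁺(aq) + CrO₄²⁻(aq)
Let s be the molar solubility. Then [Tl⁺] = 2s and [CrO₄²⁻] = s.
Ksp = [Tl⁺]^2[CrO₄²⁻] = (2s)^2 · s = 4s^3
Ksp = 4 × (6.79×10⁻⁵)^3 = 1.25×10⁻¹²

Ksp = 1.25×10⁻¹²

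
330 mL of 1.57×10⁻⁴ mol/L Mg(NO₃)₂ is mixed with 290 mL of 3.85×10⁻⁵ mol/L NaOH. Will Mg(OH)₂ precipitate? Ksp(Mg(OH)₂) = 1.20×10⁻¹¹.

After mixing, V = 330 mL + 290 mL = 620 mL.
[Mg²⁺] = (1.57×10⁻⁴)(330)/620 = 8.36×10⁻⁵ mol/L
[OH⁻] = (3.85×10⁻⁵)(290)/620 = 1.80×10⁻⁵ mol/L
Q = [Mg²⁺][OH⁻]^2 = 2.71×10⁻¹⁴
Since Q (2.71×10⁻¹⁴) is less than Ksp (1.20×10⁻¹¹), no Mg(OH)₂ precipitates.

No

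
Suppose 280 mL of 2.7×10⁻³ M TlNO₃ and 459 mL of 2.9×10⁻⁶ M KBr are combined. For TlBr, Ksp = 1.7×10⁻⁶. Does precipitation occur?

Total volume after mixing = 280 + 459 = 739 mL.
[Tl⁺] = (2.7×10⁻³)(280)/739 = 1.0×10⁻³ M
[Br⁻] = (2.9×10⁻⁶)(459)/739 = 1.8×10⁻⁶ M
Q = [Tl⁺][Br⁻] = 1.8×10⁻⁹
Since Q (1.8×10⁻⁹) is less than Ksp (1.7×10⁻⁶), no TlBr precipitates.

No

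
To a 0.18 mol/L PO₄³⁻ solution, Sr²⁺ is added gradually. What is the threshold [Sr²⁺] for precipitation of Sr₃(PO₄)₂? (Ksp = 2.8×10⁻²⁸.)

2.1×10⁻⁹ M

Precipitation begins when Q = Ksp.
Sr₃(PO₄)₂(s) ⇌ 3 Sr²⁺(aq) + 2 PO₄³⁻(aq)
Ksp = [Sr²⁺]^3[PO₄³⁻]^2 = [Sr²⁺]^3(0.18)^2
[Sr²⁺]^3 = 2.8×10⁻²⁸ / (0.18)^2 = 8.6×10⁻²⁷
[Sr²⁺] = 2.1×10⁻⁹ mol/L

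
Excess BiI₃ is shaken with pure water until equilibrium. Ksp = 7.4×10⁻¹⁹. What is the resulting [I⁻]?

BiI₃(s) ⇌ Bi³⁺(aq) + 3 I⁻(aq)
With molar solubility s: [Bi³⁺] = s, [I⁻] = 3s.
Ksp = [Bi³⁺][I⁻]^3 = s · (3s)^3 = 27s^4 = 7.4×10⁻¹⁹
s = 1.3×10⁻⁵ mol/L
[I⁻] = 3s = 3.9×10⁻⁵ mol/L

3.9×10⁻⁵ M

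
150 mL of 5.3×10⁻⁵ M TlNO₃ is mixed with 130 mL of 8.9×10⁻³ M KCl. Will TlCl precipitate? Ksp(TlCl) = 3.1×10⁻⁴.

No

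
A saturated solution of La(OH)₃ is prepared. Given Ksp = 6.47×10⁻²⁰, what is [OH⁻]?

2.10×10⁻⁵ M

La(OH)₃(s) ⇌ La³⁺(aq) + 3 OH⁻(aq)
With molar solubility s: [La³⁺] = s, [OH⁻] = 3s.
Ksp = [La³⁺][OH⁻]^3 = s · (3s)^3 = 27s^4 = 6.47×10⁻²⁰
s = 7.00×10⁻⁶ mol L⁻¹
[OH⁻] = 3s = 2.10×10⁻⁵ mol L⁻¹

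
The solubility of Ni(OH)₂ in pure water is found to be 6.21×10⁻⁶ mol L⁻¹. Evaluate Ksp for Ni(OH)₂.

Ksp = 9.58×10⁻¹⁶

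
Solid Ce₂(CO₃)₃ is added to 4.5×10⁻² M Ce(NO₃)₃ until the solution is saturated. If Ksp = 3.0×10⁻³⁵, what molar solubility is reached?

8.2×10⁻¹² M

Ce₂(CO₃)₃(s) ⇌ 2 Ce³⁺(aq) + 3 CO₃²⁻(aq)
Let s be the solubility of Ce₂(CO₃)₃ here. The common ion gives [Ce³⁺] ≈ 4.5×10⁻² M, and [CO₃²⁻] = 3s.
Ksp = [Ce³⁺]^2[CO₃²⁻]^3 = (4.5×10⁻²)^2(3s)^3
(3s)^3 = 3.0×10⁻³⁵ / (4.5×10⁻²)^2 = 1.5×10⁻³²
s = 8.2×10⁻¹² M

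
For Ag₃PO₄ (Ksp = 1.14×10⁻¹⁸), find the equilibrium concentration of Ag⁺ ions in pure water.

4.30×10⁻⁵ M

Ag₃PO₄(s) ⇌ 3 Ag⁺(aq) + PO₄³⁻(aq)
If s mol/L of Ag₃PO₄ dissolves, [Ag⁺] = 3s and [PO₄³⁻] = s.
Ksp = [Ag⁺]^3[PO₄³⁻] = (3s)^3 · s = 27s^4 = 1.14×10⁻¹⁸
s = 1.43×10⁻⁵ mol/L
[Ag⁺] = 3s = 4.30×10⁻⁵ mol/L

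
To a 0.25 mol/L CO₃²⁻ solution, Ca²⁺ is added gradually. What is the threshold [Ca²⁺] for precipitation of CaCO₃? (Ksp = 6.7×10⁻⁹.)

2.7×10⁻⁸ M

Precipitation begins when Q = Ksp.
CaCO₃(s) ⇌ Ca²⁺(aq) + CO₃²⁻(aq)
Ksp = [Ca²⁺][CO₃²⁻] = [Ca²⁺](0.25)
[Ca²⁺] = 6.7×10⁻⁹ / (0.25) = 2.7×10⁻⁸
[Ca²⁺] = 2.7×10⁻⁸ mol/L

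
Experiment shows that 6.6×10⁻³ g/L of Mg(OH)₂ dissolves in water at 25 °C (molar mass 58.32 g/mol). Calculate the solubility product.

Ksp = 5.8×10⁻¹²

s = (6.6×10⁻³ g L⁻¹)/(58.32 g mol⁻¹) = 1.132×10⁻⁴ M
Mg(OH)₂(s) ⇌ Mg²⁺(aq) + 2 OH⁻(aq)
Call the molar solubility s, so that [Mg²⁺] = s and [OH⁻] = 2s.
Ksp = [Mg²⁺][OH⁻]^2 = s · (2s)^2 = 4s^3
Ksp = 4 × (1.132×10⁻⁴)^3 = 5.8×10⁻¹²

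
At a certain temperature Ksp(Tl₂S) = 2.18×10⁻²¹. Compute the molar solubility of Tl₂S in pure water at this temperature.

Tl₂S(s) ⇌ 2 Tl⁺(aq) + S²⁻(aq)
Call the molar solubility s, so that [Tl⁺] = 2s and [S²⁻] = s.
Ksp = [Tl⁺]^2[S²⁻] = (2s)^2 · s = 4s^3
4s^3 = 2.18×10⁻²¹  ⇒  s^3 = 5.45×10⁻²²
s = (5.45×10⁻²²)^(1/3) = 8.17×10⁻⁸ M

8.17×10⁻⁸ M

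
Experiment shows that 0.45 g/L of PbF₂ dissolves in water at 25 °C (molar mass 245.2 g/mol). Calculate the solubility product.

Ksp = 2.5×10⁻⁸

Convert to molarity: s = 0.45 / 245.2 = 1.835×10⁻³ mol/L
PbF₂(s) ⇌ Pb²⁺(aq) + 2 F⁻(aq)
With molar solubility s: [Pb²⁺] = s, [F⁻] = 2s.
Ksp = [Pb²⁺][F⁻]^2 = s · (2s)^2 = 4s^3
Ksp = 4 × (1.835×10⁻³)^3 = 2.5×10⁻⁸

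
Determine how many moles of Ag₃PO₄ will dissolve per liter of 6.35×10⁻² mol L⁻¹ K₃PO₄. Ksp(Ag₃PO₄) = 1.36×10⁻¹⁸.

9.26×10⁻⁷ M

Ag₃PO₄(s) ⇌ 3 Ag⁺(aq) + PO₄³⁻(aq)
With PO₄³⁻ already at 6.35×10⁻² mol L⁻¹ and s small, take [PO₄³⁻] ≈ 6.35×10⁻² mol L⁻¹ and [Ag⁺] = 3s.
Ksp = [Ag⁺]^3[PO₄³⁻] = (3s)^3(6.35×10⁻²)
(3s)^3 = 1.36×10⁻¹⁸ / (6.35×10⁻²) = 2.14×10⁻¹⁷
s = 9.26×10⁻⁷ mol L⁻¹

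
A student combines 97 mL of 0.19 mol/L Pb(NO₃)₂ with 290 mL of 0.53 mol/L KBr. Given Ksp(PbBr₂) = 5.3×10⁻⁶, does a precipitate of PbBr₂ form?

Total volume after mixing = 97 + 290 = 387 mL.
[Pb²⁺] = (0.19)(97)/387 = 4.8×10⁻² mol/L
[Br⁻] = (0.53)(290)/387 = 0.40 mol/L
Q = [Pb²⁺][Br⁻]^2 = 7.5×10⁻³
Q = 7.5×10⁻³ > Ksp = 5.3×10⁻⁶, so the solution is supersaturated and PbBr₂ precipitates.

Yes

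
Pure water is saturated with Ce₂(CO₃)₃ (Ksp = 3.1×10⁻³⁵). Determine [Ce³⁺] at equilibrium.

9.8×10⁻⁸ M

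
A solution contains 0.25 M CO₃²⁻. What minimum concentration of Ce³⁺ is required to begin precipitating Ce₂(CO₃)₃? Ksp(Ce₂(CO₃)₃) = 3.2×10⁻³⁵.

4.5×10⁻¹⁷ M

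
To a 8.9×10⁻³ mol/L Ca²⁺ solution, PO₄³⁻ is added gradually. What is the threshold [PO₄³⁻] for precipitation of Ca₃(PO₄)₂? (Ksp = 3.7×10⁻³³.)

The threshold for precipitation is Q = Ksp.
Ca₃(PO₄)₂(s) ⇌ 3 Ca²⁺(aq) + 2 PO₄³⁻(aq)
Ksp = [Ca²⁺]^3[PO₄³⁻]^2 = [PO₄³⁻]^2(8.9×10⁻³)^3
[PO₄³⁻]^2 = 3.7×10⁻³³ / (8.9×10⁻³)^3 = 5.2×10⁻²⁷
[PO₄³⁻] = 7.2×10⁻¹⁴ mol/L

7.2×10⁻¹⁴ M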